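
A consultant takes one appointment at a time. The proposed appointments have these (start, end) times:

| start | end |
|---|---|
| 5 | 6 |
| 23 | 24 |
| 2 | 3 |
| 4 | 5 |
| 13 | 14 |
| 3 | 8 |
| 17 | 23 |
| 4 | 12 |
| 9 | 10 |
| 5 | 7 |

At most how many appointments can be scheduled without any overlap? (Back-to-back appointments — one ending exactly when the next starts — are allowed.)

7

Order by finish time; keep every interval that doesn't clash with the previous kept one.
By end time: (2,3), (4,5), (5,6), (5,7), (3,8), (9,10), (4,12), (13,14), (17,23), (23,24).
Pick (2,3); next start ≥ 3 → (4,5); next start ≥ 5 → (5,6); next start ≥ 6 → (9,10); next start ≥ 10 → (13,14); next start ≥ 14 → (17,23); next start ≥ 23 → (23,24).
Selected 7 appointments.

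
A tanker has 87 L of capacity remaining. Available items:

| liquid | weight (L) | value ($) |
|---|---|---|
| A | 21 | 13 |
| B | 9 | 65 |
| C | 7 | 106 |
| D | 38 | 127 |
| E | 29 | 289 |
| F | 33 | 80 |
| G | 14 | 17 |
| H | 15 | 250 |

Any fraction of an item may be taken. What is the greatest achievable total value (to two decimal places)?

800.24

Ratios (sorted): H 16.67, C 15.14, E 9.97, B 7.22, D 3.34, F 2.42, G 1.21, A 0.62
take H (15 @ 250); take C (7 @ 106); take E (29 @ 289); take B (9 @ 65); take 27/38 of D → 90.24. Capacity used 87/87.
Total value = 800.24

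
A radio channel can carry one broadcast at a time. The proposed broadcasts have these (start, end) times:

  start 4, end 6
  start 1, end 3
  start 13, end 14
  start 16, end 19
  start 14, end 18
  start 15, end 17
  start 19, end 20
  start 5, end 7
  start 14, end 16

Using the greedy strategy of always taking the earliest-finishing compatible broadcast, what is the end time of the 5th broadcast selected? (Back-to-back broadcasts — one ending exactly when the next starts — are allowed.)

By end time: (1,3), (4,6), (5,7), (13,14), (14,16), (15,17), (14,18), (16,19), (19,20).
Pick (1,3); next start ≥ 3 → (4,6); next start ≥ 6 → (13,14); next start ≥ 14 → (14,16); next start ≥ 16 → (16,19); next start ≥ 19 → (19,20).
Selected: (1,3) (4,6) (13,14) (14,16) (16,19) (19,20)

19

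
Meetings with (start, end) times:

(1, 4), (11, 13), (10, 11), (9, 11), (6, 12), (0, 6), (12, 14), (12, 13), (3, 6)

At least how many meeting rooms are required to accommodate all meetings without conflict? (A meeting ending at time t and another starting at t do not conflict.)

3

Count concurrent intervals with a sweep; the peak is the room count.
starts: [0, 1, 3, 6, 9, 10, 11, 12, 12]
ends:   [4, 6, 6, 11, 11, 12, 13, 13, 14]
s0→1 s1→2 s3→3  — peak 3.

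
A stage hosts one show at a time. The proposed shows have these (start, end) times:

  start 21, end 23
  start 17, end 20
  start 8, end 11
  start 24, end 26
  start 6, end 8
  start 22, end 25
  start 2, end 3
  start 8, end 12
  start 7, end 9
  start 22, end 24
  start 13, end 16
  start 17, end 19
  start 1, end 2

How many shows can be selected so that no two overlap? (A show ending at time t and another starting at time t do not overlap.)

8

Greedy by earliest finish: after sorting by end time, pick each interval compatible with the last pick.
Sorted by end: (1,2)  (2,3)  (6,8)  (7,9)  (8,11)  (8,12)  (13,16)  (17,19)  (17,20)  (21,23)  (22,24)  (22,25)  (24,26)
take (1,2); take (2,3); take (6,8); take (8,11); skip (8,12); take (13,16); take (17,19); take (21,23); skip (22,24); take (24,26).
Selected 8 shows.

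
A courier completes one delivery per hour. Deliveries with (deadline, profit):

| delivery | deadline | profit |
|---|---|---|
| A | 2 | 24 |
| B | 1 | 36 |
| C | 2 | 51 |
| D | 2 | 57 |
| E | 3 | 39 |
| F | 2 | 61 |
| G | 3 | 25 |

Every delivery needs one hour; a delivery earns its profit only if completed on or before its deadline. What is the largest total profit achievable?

By profit: F(d2,61), D(d2,57), C(d2,51), E(d3,39), B(d1,36), G(d3,25), A(d2,24)
F→slot 2; D→slot 1; C skipped; E→slot 3; B skipped; G skipped; A skipped.
Profit = 57 + 61 + 39 = 157

157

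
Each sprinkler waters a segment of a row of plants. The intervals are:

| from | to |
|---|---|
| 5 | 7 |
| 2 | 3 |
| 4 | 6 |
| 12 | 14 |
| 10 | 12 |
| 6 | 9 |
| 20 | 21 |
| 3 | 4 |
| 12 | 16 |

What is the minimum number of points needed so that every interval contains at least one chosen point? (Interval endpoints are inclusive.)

4

Sort by right endpoint; whenever an interval is uncovered, place a point at its right end.
By right end: [2,3]  [3,4]  [4,6]  [5,7]  [6,9]  [10,12]  [12,14]  [12,16]  [20,21]
[2,3] uncovered → point at 3; [4,6] uncovered → point at 6; [10,12] uncovered → point at 12; [20,21] uncovered → point at 21.
Points: 3, 6, 12, 21 (4 total).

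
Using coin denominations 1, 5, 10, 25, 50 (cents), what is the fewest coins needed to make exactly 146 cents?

6

Greedy: take as many of the largest coin as possible, then repeat with the remainder.
146 − 2×50→46 − 1×25→21 − 2×10→1 − 1×1→0
Total coins = 2 + 1 + 2 + 1 = 6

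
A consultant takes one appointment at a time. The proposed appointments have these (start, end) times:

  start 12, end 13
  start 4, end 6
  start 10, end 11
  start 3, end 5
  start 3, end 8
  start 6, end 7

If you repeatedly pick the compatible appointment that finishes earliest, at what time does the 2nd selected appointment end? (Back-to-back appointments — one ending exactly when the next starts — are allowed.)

Sorted by end: (3,5)  (4,6)  (6,7)  (3,8)  (10,11)  (12,13)
take (3,5); skip (4,6); take (6,7); skip (3,8); take (10,11); take (12,13).
Selected: (3,5) (6,7) (10,11) (12,13)

7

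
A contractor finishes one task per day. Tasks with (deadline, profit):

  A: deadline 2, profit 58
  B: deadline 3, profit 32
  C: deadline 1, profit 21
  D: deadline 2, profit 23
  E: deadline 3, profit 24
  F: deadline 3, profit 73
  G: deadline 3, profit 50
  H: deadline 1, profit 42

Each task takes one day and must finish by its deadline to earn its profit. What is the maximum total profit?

Sort by profit descending; place each in the latest free slot ≤ its deadline.
Profit order: F=73 A=58 G=50 H=42 B=32 E=24 D=23 C=21
Assign: F→slot 3, A→slot 2, G→slot 1, H skipped, B skipped, E skipped, D skipped, C skipped.
Slots: [1:G] [2:A] [3:F]
Profit = 50 + 58 + 73 = 181

181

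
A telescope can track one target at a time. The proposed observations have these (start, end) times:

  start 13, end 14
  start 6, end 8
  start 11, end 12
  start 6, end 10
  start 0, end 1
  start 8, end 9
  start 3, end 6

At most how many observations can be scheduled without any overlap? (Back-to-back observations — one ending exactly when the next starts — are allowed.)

6

Sort by end time and greedily take each interval whose start is ≥ the last chosen end.
By end time: (0,1), (3,6), (6,8), (8,9), (6,10), (11,12), (13,14).
Pick (0,1); next start ≥ 1 → (3,6); next start ≥ 6 → (6,8); next start ≥ 8 → (8,9); next start ≥ 9 → (11,12); next start ≥ 12 → (13,14).
Selected 6 observations.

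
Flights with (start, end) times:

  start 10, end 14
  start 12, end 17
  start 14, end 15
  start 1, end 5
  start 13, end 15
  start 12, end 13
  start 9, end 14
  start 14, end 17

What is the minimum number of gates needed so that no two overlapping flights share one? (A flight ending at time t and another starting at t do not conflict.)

Events (time:±→running): 1:+→1 5:-→0 9:+→1 10:+→2 12:+→3 12:+→4 … peak 4.

4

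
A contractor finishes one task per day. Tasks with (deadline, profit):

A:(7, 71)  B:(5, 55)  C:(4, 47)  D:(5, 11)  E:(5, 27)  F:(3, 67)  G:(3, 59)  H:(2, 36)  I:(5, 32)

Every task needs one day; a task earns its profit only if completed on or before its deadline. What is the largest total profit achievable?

335

By profit: A(d7,71), F(d3,67), G(d3,59), B(d5,55), C(d4,47), H(d2,36), I(d5,32), E(d5,27), D(d5,11)
A→slot 7; F→slot 3; G→slot 2; B→slot 5; C→slot 4; H→slot 1; I skipped; E skipped; D skipped.
Profit = 36 + 59 + 67 + 47 + 55 + 71 = 335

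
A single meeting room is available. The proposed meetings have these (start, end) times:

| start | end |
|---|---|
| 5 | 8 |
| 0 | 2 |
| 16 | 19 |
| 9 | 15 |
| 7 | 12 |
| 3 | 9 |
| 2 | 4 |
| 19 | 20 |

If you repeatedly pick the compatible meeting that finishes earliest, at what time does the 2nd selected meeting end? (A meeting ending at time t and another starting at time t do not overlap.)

Sort by end time and greedily take each interval whose start is ≥ the last chosen end.
Sorted by end: (0,2)  (2,4)  (5,8)  (3,9)  (7,12)  (9,15)  (16,19)  (19,20)
take (0,2); take (2,4); take (5,8); take (9,15); take (16,19); take (19,20).
Selected: (0,2) (2,4) (5,8) (9,15) (16,19) (19,20)

4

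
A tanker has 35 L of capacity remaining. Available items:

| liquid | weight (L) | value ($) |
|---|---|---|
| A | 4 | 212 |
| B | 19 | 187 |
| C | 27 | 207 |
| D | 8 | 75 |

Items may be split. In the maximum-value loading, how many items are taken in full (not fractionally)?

Ratios (sorted): A 53.00, B 9.84, D 9.38, C 7.67
take A (4 @ 212); take B (19 @ 187); take D (8 @ 75); take 4/27 of C → 30.67. Capacity used 35/35.
3 item(s) taken whole; one partial (take 4/27 of C).

3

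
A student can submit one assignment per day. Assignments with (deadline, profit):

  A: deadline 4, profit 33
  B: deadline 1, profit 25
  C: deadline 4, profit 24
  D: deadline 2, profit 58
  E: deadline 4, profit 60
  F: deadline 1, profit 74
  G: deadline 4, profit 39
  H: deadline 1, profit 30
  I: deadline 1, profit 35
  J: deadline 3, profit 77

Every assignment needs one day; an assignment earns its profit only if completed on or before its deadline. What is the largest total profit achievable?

269

By profit: J(d3,77), F(d1,74), E(d4,60), D(d2,58), G(d4,39), I(d1,35), A(d4,33), H(d1,30), B(d1,25), C(d4,24)
J→slot 3; F→slot 1; E→slot 4; D→slot 2; G skipped; I skipped; A skipped; H skipped; B skipped; C skipped.
Profit = 74 + 58 + 77 + 60 = 269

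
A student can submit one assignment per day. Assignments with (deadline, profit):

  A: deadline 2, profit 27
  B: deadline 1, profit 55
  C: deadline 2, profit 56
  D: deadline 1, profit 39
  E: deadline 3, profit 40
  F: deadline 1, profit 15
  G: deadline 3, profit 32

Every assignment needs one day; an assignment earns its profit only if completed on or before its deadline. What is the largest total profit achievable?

151

Profit order: C=56 B=55 E=40 D=39 G=32 A=27 F=15
Assign: C→slot 2, B→slot 1, E→slot 3, D skipped, G skipped, A skipped, F skipped.
Slots: [1:B] [2:C] [3:E]
Profit = 55 + 56 + 40 = 151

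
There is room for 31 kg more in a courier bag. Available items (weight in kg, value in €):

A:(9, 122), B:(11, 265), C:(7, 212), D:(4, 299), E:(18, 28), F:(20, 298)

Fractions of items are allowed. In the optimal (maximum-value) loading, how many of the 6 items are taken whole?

Greedy by value/weight ratio, highest first.
Order: D (299/4=74.75) > C (212/7=30.29) > B (265/11=24.09) > F (298/20=14.90) > A (122/9=13.56) > E (28/18=1.56)
Fill: take D (4 @ 299) → take C (7 @ 212) → take B (11 @ 265) → take 9/20 of F → 134.10; 31/31 used.
3 item(s) taken whole; one partial (take 9/20 of F).

3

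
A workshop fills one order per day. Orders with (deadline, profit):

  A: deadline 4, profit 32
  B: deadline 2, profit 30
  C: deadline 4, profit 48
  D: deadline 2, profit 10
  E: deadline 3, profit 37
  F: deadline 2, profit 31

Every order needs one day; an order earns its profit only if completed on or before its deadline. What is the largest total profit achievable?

Profit order: C=48 E=37 A=32 F=31 B=30 D=10
Assign: C→slot 4, E→slot 3, A→slot 2, F→slot 1, B skipped, D skipped.
Slots: [1:F] [2:A] [3:E] [4:C]
Profit = 31 + 32 + 37 + 48 = 148

148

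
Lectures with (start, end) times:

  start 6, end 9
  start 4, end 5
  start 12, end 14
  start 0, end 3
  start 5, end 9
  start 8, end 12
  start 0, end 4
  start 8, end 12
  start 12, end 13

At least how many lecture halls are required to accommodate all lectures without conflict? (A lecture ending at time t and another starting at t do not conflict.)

4

Count concurrent intervals with a sweep; the peak is the room count.
starts: [0, 0, 4, 5, 6, 8, 8, 12, 12]
ends:   [3, 4, 5, 9, 9, 12, 12, 13, 14]
s0→1 s0→2 e3→1 e4→0 s4→1 e5→0 s5→1 s6→2 s8→3 s8→4  — peak 4.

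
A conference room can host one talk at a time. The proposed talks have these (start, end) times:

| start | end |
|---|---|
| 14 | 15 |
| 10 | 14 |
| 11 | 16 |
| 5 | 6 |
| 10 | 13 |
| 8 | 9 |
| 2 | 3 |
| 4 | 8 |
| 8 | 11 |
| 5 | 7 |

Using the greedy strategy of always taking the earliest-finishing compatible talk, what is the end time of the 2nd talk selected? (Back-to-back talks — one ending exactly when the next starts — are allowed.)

By end time: (2,3), (5,6), (5,7), (4,8), (8,9), (8,11), (10,13), (10,14), (14,15), (11,16).
Pick (2,3); next start ≥ 3 → (5,6); next start ≥ 6 → (8,9); next start ≥ 9 → (10,13); next start ≥ 13 → (14,15).
Selected: (2,3) (5,6) (8,9) (10,13) (14,15)

6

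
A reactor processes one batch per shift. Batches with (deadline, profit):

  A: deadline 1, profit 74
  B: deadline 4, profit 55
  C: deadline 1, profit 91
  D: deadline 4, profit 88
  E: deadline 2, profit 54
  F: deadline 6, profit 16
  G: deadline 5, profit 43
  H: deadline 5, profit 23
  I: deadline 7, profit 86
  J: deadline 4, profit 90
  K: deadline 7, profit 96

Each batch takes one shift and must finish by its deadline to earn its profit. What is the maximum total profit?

Take jobs in profit order; each goes to the latest open slot no later than its deadline.
By profit: K(d7,96), C(d1,91), J(d4,90), D(d4,88), I(d7,86), A(d1,74), B(d4,55), E(d2,54), G(d5,43), H(d5,23), F(d6,16)
K→slot 7; C→slot 1; J→slot 4; D→slot 3; I→slot 6; A skipped; B→slot 2; E skipped; G→slot 5; H skipped; F skipped.
Profit = 91 + 55 + 88 + 90 + 43 + 86 + 96 = 549

549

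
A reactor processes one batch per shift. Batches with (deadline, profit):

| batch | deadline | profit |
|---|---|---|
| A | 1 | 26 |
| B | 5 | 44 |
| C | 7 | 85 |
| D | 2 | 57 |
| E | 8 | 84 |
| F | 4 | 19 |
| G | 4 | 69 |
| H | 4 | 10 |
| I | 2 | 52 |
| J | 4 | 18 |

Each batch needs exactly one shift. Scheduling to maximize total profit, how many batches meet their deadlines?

7

Profit order: C=85 E=84 G=69 D=57 I=52 B=44 A=26 F=19 J=18 H=10
Assign: C→slot 7, E→slot 8, G→slot 4, D→slot 2, I→slot 1, B→slot 5, A skipped, F→slot 3, J skipped, H skipped.
Slots: [1:I] [2:D] [3:F] [4:G] [5:B] [7:C] [8:E]
7 of 10 scheduled.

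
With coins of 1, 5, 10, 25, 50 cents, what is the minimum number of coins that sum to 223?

223 = 4×50 + 2×10 + 3×1
Total coins = 4 + 2 + 3 = 9

9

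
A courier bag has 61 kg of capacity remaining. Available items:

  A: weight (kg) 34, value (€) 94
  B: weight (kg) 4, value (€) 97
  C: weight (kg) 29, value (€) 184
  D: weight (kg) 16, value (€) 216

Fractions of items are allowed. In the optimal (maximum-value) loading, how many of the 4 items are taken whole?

Sort by value per unit weight and fill in that order.
Order: B (97/4=24.25) > D (216/16=13.50) > C (184/29=6.34) > A (94/34=2.76)
Fill: take B (4 @ 97) → take D (16 @ 216) → take C (29 @ 184) → take 12/34 of A → 33.18; 61/61 used.
3 item(s) taken whole; one partial (take 12/34 of A).

3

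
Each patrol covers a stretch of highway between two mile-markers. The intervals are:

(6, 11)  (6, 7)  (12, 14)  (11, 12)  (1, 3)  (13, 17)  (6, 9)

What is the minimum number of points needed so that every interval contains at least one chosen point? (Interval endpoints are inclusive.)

Process intervals by earliest right end; each time one isn't hit yet, stab at its right endpoint.
By right end: [1,3]  [6,7]  [6,9]  [6,11]  [11,12]  [12,14]  [13,17]
[1,3] uncovered → point at 3; [6,7] uncovered → point at 7; [11,12] uncovered → point at 12; [13,17] uncovered → point at 17.
Points: 3, 7, 12, 17 (4 total).

4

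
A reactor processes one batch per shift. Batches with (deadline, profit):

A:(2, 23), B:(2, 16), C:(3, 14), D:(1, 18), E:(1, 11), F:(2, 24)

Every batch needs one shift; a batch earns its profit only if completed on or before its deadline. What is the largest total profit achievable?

61

Sort by profit descending; place each in the latest free slot ≤ its deadline.
By profit: F(d2,24), A(d2,23), D(d1,18), B(d2,16), C(d3,14), E(d1,11)
F→slot 2; A→slot 1; D skipped; B skipped; C→slot 3; E skipped.
Profit = 23 + 24 + 14 = 61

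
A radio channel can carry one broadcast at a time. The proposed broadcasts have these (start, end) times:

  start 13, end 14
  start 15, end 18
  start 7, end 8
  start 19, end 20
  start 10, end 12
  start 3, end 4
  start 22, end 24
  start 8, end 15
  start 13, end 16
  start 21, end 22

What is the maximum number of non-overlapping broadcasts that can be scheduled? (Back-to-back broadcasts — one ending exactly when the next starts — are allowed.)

8

Greedy by earliest finish: after sorting by end time, pick each interval compatible with the last pick.
Sorted by end: (3,4)  (7,8)  (10,12)  (13,14)  (8,15)  (13,16)  (15,18)  (19,20)  (21,22)  (22,24)
take (3,4); take (7,8); take (10,12); take (13,14); skip (8,15); take (15,18); take (19,20); take (21,22); take (22,24).
Selected 8 broadcasts.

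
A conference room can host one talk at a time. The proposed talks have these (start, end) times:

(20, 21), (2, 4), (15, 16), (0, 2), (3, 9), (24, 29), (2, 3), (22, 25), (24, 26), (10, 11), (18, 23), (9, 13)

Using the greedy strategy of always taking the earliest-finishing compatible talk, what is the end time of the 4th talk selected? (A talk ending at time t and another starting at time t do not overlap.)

11

Sort by end time and greedily take each interval whose start is ≥ the last chosen end.
Sorted by end: (0,2)  (2,3)  (2,4)  (3,9)  (10,11)  (9,13)  (15,16)  (20,21)  (18,23)  (22,25)  (24,26)  (24,29)
take (0,2); take (2,3); take (3,9); take (10,11); take (15,16); take (20,21); take (22,25); skip (24,26); skip (24,29).
Selected: (0,2) (2,3) (3,9) (10,11) (15,16) (20,21) (22,25)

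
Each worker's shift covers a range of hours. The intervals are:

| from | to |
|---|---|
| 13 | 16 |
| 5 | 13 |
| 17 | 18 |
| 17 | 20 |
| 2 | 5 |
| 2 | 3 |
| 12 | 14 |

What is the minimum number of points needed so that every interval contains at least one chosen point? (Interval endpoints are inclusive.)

Process intervals by earliest right end; each time one isn't hit yet, stab at its right endpoint.
By right end: [2,3]  [2,5]  [5,13]  [12,14]  [13,16]  [17,18]  [17,20]
[2,3] uncovered → point at 3; [5,13] uncovered → point at 13; [17,18] uncovered → point at 18.
Points: 3, 13, 18 (3 total).

3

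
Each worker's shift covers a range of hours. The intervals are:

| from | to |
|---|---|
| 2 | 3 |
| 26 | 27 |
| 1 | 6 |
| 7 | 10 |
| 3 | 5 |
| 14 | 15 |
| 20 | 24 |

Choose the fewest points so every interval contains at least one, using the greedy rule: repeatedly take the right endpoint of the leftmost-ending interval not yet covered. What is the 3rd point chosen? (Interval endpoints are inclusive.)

15

Sorted: [2,3] [3,5] [1,6] [7,10] [14,15] [20,24] [26,27]
{[2,3],[3,5],[1,6]} hit by 3; {[7,10]} hit by 10; {[14,15]} hit by 15; {[20,24]} hit by 24; {[26,27]} hit by 27.
Points: 3, 10, 15, 24, 27 (5 total).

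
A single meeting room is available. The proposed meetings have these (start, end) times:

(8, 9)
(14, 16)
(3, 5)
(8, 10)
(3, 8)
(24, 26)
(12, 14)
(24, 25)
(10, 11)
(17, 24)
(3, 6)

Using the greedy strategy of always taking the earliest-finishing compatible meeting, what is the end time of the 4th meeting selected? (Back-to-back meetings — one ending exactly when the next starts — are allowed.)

14

Greedy by earliest finish: after sorting by end time, pick each interval compatible with the last pick.
Sorted by end: (3,5)  (3,6)  (3,8)  (8,9)  (8,10)  (10,11)  (12,14)  (14,16)  (17,24)  (24,25)  (24,26)
take (3,5); skip (3,8); take (8,9); take (10,11); take (12,14); take (14,16); take (17,24); take (24,25).
Selected: (3,5) (8,9) (10,11) (12,14) (14,16) (17,24) (24,25)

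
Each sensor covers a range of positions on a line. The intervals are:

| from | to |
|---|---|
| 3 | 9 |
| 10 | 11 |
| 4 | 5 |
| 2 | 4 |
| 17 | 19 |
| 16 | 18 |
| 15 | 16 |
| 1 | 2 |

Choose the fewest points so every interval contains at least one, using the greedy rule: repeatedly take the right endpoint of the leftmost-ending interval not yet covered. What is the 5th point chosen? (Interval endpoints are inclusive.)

19

Process intervals by earliest right end; each time one isn't hit yet, stab at its right endpoint.
By right end: [1,2]  [2,4]  [4,5]  [3,9]  [10,11]  [15,16]  [16,18]  [17,19]
[1,2] uncovered → point at 2; [4,5] uncovered → point at 5; [10,11] uncovered → point at 11; [15,16] uncovered → point at 16; [17,19] uncovered → point at 19.
Points: 2, 5, 11, 16, 19 (5 total).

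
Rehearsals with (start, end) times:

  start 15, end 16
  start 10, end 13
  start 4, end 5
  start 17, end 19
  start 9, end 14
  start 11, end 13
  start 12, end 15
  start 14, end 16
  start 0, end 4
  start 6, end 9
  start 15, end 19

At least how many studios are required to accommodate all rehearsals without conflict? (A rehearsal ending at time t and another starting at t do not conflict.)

Count concurrent intervals with a sweep; the peak is the room count.
starts: [0, 4, 6, 9, 10, 11, 12, 14, 15, 15, 17]
ends:   [4, 5, 9, 13, 13, 14, 15, 16, 16, 19, 19]
s0→1 e4→0 s4→1 e5→0 s6→1 e9→0 s9→1 s10→2 s11→3 s12→4  — peak 4.

4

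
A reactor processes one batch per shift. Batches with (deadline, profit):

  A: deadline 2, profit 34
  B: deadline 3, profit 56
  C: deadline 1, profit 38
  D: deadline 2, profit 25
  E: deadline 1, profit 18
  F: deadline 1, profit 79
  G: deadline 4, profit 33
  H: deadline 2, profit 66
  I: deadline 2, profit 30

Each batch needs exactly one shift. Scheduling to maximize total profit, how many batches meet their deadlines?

4

Sort by profit descending; place each in the latest free slot ≤ its deadline.
Profit order: F=79 H=66 B=56 C=38 A=34 G=33 I=30 D=25 E=18
Assign: F→slot 1, H→slot 2, B→slot 3, C skipped, A skipped, G→slot 4, I skipped, D skipped, E skipped.
Slots: [1:F] [2:H] [3:B] [4:G]
4 of 9 scheduled.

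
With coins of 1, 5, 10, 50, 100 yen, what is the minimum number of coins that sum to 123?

6

Greedy: take as many of the largest coin as possible, then repeat with the remainder.
123 − 1×100→23 − 2×10→3 − 3×1→0
Total coins = 1 + 2 + 3 = 6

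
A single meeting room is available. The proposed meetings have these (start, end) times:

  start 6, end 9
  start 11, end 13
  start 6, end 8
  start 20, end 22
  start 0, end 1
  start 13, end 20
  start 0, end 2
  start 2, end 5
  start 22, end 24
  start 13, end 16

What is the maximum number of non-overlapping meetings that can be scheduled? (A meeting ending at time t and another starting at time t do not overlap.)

Sort by end time and greedily take each interval whose start is ≥ the last chosen end.
Sorted by end: (0,1)  (0,2)  (2,5)  (6,8)  (6,9)  (11,13)  (13,16)  (13,20)  (20,22)  (22,24)
take (0,1); skip (0,2); take (2,5); take (6,8); take (11,13); take (13,16); take (20,22); take (22,24).
Selected 7 meetings.

7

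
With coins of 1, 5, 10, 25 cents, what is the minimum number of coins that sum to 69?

8

69 − 2×25→19 − 1×10→9 − 1×5→4 − 4×1→0
Total coins = 2 + 1 + 1 + 4 = 8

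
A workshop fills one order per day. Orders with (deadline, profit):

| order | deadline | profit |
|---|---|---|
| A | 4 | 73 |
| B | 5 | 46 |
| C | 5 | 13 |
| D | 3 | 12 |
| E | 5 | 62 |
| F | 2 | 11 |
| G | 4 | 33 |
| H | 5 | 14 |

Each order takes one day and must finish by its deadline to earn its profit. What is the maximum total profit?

228

Take jobs in profit order; each goes to the latest open slot no later than its deadline.
Profit order: A=73 E=62 B=46 G=33 H=14 C=13 D=12 F=11
Assign: A→slot 4, E→slot 5, B→slot 3, G→slot 2, H→slot 1, C skipped, D skipped, F skipped.
Slots: [1:H] [2:G] [3:B] [4:A] [5:E]
Profit = 14 + 33 + 46 + 73 + 62 = 228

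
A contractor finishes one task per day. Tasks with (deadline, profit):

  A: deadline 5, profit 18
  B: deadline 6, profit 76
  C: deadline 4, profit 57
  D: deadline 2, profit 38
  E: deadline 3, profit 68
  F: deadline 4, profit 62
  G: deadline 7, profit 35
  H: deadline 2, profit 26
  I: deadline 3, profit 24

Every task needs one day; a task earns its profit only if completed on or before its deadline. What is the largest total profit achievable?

354

Sort by profit descending; place each in the latest free slot ≤ its deadline.
Profit order: B=76 E=68 F=62 C=57 D=38 G=35 H=26 I=24 A=18
Assign: B→slot 6, E→slot 3, F→slot 4, C→slot 2, D→slot 1, G→slot 7, H skipped, I skipped, A→slot 5.
Slots: [1:D] [2:C] [3:E] [4:F] [5:A] [6:B] [7:G]
Profit = 38 + 57 + 68 + 62 + 18 + 76 + 35 = 354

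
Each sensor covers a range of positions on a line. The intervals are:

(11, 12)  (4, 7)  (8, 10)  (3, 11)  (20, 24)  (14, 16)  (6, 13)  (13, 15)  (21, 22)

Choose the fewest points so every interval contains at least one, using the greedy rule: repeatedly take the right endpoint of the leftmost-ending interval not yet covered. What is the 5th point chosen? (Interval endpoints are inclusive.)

Sort by right endpoint; whenever an interval is uncovered, place a point at its right end.
Sorted: [4,7] [8,10] [3,11] [11,12] [6,13] [13,15] [14,16] [21,22] [20,24]
{[4,7]} hit by 7; {[8,10],[3,11]} hit by 10; {[11,12],[6,13]} hit by 12; {[13,15],[14,16]} hit by 15; {[21,22],[20,24]} hit by 22.
Points: 7, 10, 12, 15, 22 (5 total).

22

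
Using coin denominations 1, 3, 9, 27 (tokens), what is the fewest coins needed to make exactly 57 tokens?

Greedy: take as many of the largest coin as possible, then repeat with the remainder.
57 − 2×27→3 − 1×3→0
Total coins = 2 + 1 = 3

3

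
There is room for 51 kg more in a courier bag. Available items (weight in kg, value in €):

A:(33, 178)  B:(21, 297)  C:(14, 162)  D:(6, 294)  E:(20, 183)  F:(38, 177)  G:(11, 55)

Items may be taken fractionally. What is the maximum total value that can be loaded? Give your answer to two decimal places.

844.50

Greedy by value/weight ratio, highest first.
Order: D (294/6=49.00) > B (297/21=14.14) > C (162/14=11.57) > E (183/20=9.15) > A (178/33=5.39) > G (55/11=5.00) > F (177/38=4.66)
Fill: take D (6 @ 294) → take B (21 @ 297) → take C (14 @ 162) → take 10/20 of E → 91.50; 51/51 used.
Total value = 844.50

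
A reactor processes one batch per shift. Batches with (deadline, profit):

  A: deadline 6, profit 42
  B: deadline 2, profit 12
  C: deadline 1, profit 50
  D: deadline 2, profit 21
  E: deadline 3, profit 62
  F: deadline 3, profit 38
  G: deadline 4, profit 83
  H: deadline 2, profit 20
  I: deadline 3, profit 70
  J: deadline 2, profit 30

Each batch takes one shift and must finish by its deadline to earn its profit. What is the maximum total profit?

Take jobs in profit order; each goes to the latest open slot no later than its deadline.
By profit: G(d4,83), I(d3,70), E(d3,62), C(d1,50), A(d6,42), F(d3,38), J(d2,30), D(d2,21), H(d2,20), B(d2,12)
G→slot 4; I→slot 3; E→slot 2; C→slot 1; A→slot 6; F skipped; J skipped; D skipped; H skipped; B skipped.
Profit = 50 + 62 + 70 + 83 + 42 = 307

307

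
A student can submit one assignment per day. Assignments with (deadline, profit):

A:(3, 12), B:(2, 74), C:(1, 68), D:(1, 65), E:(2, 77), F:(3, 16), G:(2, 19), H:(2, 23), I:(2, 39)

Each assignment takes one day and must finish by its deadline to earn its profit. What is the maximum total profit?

167

Sort by profit descending; place each in the latest free slot ≤ its deadline.
By profit: E(d2,77), B(d2,74), C(d1,68), D(d1,65), I(d2,39), H(d2,23), G(d2,19), F(d3,16), A(d3,12)
E→slot 2; B→slot 1; C skipped; D skipped; I skipped; H skipped; G skipped; F→slot 3; A skipped.
Profit = 74 + 77 + 16 = 167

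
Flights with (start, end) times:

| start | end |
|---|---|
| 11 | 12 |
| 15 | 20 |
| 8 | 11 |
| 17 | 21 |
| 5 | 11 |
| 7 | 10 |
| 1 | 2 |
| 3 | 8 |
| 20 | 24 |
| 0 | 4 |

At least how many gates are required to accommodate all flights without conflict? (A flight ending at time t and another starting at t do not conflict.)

3

Events (time:±→running): 0:+→1 1:+→2 2:-→1 3:+→2 4:-→1 5:+→2 7:+→3 … peak 3.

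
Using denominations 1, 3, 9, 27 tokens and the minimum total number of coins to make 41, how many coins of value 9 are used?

1

Greedy: take as many of the largest coin as possible, then repeat with the remainder.
41 − 1×27→14 − 1×9→5 − 1×3→2 − 2×1→0
Count of 9: 1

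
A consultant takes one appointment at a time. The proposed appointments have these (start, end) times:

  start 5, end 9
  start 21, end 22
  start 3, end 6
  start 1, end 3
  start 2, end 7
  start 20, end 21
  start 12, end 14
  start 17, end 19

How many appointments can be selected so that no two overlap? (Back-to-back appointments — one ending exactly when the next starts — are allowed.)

6

Greedy by earliest finish: after sorting by end time, pick each interval compatible with the last pick.
By end time: (1,3), (3,6), (2,7), (5,9), (12,14), (17,19), (20,21), (21,22).
Pick (1,3); next start ≥ 3 → (3,6); next start ≥ 6 → (12,14); next start ≥ 14 → (17,19); next start ≥ 19 → (20,21); next start ≥ 21 → (21,22).
Selected 6 appointments.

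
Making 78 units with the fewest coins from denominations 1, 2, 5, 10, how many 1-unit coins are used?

Greedy: take as many of the largest coin as possible, then repeat with the remainder.
78 = 7×10 + 1×5 + 1×2 + 1×1
Count of 1: 1

1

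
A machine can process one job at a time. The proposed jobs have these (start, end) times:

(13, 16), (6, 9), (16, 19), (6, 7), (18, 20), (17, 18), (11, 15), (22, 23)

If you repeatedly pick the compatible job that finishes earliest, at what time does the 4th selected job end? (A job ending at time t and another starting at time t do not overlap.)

Greedy by earliest finish: after sorting by end time, pick each interval compatible with the last pick.
Sorted by end: (6,7)  (6,9)  (11,15)  (13,16)  (17,18)  (16,19)  (18,20)  (22,23)
take (6,7); take (11,15); take (17,18); skip (16,19); take (18,20); take (22,23).
Selected: (6,7) (11,15) (17,18) (18,20) (22,23)

20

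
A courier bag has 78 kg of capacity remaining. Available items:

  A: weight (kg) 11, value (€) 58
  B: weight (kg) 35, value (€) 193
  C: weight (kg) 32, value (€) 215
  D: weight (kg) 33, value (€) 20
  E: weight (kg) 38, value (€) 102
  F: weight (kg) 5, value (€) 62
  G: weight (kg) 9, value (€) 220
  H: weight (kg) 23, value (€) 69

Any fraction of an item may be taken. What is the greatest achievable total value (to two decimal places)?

673.46

Greedy by value/weight ratio, highest first.
Order: G (220/9=24.44) > F (62/5=12.40) > C (215/32=6.72) > B (193/35=5.51) > A (58/11=5.27) > H (69/23=3.00) > E (102/38=2.68) > D (20/33=0.61)
Fill: take G (9 @ 220) → take F (5 @ 62) → take C (32 @ 215) → take 32/35 of B → 176.46; 78/78 used.
Total value = 673.46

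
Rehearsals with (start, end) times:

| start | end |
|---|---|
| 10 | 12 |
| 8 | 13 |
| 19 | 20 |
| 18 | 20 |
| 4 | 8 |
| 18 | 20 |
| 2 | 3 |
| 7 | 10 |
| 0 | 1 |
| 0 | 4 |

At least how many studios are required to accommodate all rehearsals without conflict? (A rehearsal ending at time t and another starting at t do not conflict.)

3

Events (time:±→running): 0:+→1 0:+→2 1:-→1 2:+→2 3:-→1 4:-→0 4:+→1 7:+→2 8:-→1 8:+→2 10:-→1 10:+→2 12:-→1 13:-→0 18:+→1 18:+→2 19:+→3 … peak 3.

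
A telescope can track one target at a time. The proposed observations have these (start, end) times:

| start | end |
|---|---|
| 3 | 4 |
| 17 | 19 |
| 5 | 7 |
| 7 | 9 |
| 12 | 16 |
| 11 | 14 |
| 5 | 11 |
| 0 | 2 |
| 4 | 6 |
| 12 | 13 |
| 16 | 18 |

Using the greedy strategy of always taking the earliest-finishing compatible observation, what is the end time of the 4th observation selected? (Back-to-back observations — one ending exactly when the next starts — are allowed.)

9

Sorted by end: (0,2)  (3,4)  (4,6)  (5,7)  (7,9)  (5,11)  (12,13)  (11,14)  (12,16)  (16,18)  (17,19)
take (0,2); take (3,4); take (4,6); take (7,9); take (12,13); take (16,18); skip (17,19).
Selected: (0,2) (3,4) (4,6) (7,9) (12,13) (16,18)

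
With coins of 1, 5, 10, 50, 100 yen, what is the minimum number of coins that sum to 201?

Use the largest denomination that fits, subtract, and repeat.
201 = 2×100 + 1×1
Total coins = 2 + 1 = 3

3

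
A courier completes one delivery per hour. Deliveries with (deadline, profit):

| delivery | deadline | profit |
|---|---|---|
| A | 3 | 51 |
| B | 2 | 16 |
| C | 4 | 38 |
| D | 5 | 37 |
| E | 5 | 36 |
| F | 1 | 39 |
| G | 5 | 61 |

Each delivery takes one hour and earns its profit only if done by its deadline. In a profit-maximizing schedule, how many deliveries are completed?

5

Take jobs in profit order; each goes to the latest open slot no later than its deadline.
Profit order: G=61 A=51 F=39 C=38 D=37 E=36 B=16
Assign: G→slot 5, A→slot 3, F→slot 1, C→slot 4, D→slot 2, E skipped, B skipped.
Slots: [1:F] [2:D] [3:A] [4:C] [5:G]
5 of 7 scheduled.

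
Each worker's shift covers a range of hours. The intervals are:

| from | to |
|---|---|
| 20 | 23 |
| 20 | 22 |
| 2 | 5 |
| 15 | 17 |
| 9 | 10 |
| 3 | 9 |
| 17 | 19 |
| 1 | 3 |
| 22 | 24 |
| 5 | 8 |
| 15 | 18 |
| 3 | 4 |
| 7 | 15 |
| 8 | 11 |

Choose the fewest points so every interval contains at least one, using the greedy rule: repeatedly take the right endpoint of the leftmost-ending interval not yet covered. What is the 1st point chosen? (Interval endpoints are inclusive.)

3

Process intervals by earliest right end; each time one isn't hit yet, stab at its right endpoint.
By right end: [1,3]  [3,4]  [2,5]  [5,8]  [3,9]  [9,10]  [8,11]  [7,15]  [15,17]  [15,18]  [17,19]  [20,22]  [20,23]  [22,24]
[1,3] uncovered → point at 3; [5,8] uncovered → point at 8; [9,10] uncovered → point at 10; [15,17] uncovered → point at 17; [20,22] uncovered → point at 22.
Points: 3, 8, 10, 17, 22 (5 total).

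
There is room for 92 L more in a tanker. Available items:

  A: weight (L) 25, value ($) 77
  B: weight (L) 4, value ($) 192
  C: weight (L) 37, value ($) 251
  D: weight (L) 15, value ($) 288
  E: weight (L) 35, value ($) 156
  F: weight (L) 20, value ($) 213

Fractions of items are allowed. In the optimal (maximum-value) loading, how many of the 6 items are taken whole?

Sort by value per unit weight and fill in that order.
Ratios (sorted): B 48.00, D 19.20, F 10.65, C 6.78, E 4.46, A 3.08
take B (4 @ 192); take D (15 @ 288); take F (20 @ 213); take C (37 @ 251); take 16/35 of E → 71.31. Capacity used 92/92.
4 item(s) taken whole; one partial (take 16/35 of E).

4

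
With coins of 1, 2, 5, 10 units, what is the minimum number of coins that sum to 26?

4

26 − 2×10→6 − 1×5→1 − 1×1→0
Total coins = 2 + 1 + 1 = 4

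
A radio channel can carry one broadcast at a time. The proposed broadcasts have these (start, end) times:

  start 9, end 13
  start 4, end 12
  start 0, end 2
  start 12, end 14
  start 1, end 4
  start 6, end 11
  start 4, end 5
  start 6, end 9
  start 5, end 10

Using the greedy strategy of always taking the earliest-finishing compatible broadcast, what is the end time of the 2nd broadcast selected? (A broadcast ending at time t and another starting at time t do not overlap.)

Greedy by earliest finish: after sorting by end time, pick each interval compatible with the last pick.
By end time: (0,2), (1,4), (4,5), (6,9), (5,10), (6,11), (4,12), (9,13), (12,14).
Pick (0,2); next start ≥ 2 → (4,5); next start ≥ 5 → (6,9); next start ≥ 9 → (9,13).
Selected: (0,2) (4,5) (6,9) (9,13)

5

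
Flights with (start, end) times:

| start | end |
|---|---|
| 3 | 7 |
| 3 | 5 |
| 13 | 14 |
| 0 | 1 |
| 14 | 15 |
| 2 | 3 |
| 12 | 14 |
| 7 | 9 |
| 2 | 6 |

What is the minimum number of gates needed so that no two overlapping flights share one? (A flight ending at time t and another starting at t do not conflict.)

Count concurrent intervals with a sweep; the peak is the room count.
starts: [0, 2, 2, 3, 3, 7, 12, 13, 14]
ends:   [1, 3, 5, 6, 7, 9, 14, 14, 15]
s0→1 e1→0 s2→1 s2→2 e3→1 s3→2 s3→3  — peak 3.

3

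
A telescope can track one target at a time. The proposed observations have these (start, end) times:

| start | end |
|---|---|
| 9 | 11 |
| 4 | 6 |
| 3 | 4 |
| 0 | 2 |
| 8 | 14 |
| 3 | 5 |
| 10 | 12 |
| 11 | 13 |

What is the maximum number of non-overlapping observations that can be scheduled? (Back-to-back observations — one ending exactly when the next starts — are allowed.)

By end time: (0,2), (3,4), (3,5), (4,6), (9,11), (10,12), (11,13), (8,14).
Pick (0,2); next start ≥ 2 → (3,4); next start ≥ 4 → (4,6); next start ≥ 6 → (9,11); next start ≥ 11 → (11,13).
Selected 5 observations.

5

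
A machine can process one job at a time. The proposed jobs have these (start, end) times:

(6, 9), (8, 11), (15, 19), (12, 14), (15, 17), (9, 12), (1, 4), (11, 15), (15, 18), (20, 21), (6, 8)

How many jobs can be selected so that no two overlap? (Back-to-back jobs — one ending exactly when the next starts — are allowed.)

Sort by end time and greedily take each interval whose start is ≥ the last chosen end.
Sorted by end: (1,4)  (6,8)  (6,9)  (8,11)  (9,12)  (12,14)  (11,15)  (15,17)  (15,18)  (15,19)  (20,21)
take (1,4); take (6,8); take (8,11); take (12,14); take (15,17); take (20,21).
Selected 6 jobs.

6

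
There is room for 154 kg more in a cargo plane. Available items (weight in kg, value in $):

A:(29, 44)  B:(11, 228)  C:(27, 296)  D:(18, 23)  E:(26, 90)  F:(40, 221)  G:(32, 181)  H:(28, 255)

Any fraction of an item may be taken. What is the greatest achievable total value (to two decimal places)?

Ratios (sorted): B 20.73, C 10.96, H 9.11, G 5.66, F 5.53, E 3.46, A 1.52, D 1.28
take B (11 @ 228); take C (27 @ 296); take H (28 @ 255); take G (32 @ 181); take F (40 @ 221); take 16/26 of E → 55.38. Capacity used 154/154.
Total value = 1236.38

1236.38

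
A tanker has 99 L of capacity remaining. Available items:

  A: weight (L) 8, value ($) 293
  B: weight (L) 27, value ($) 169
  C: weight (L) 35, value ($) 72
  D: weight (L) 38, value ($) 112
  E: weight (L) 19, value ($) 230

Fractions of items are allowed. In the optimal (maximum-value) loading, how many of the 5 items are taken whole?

4

Ratios (sorted): A 36.62, E 12.11, B 6.26, D 2.95, C 2.06
take A (8 @ 293); take E (19 @ 230); take B (27 @ 169); take D (38 @ 112); take 7/35 of C → 14.40. Capacity used 99/99.
4 item(s) taken whole; one partial (take 7/35 of C).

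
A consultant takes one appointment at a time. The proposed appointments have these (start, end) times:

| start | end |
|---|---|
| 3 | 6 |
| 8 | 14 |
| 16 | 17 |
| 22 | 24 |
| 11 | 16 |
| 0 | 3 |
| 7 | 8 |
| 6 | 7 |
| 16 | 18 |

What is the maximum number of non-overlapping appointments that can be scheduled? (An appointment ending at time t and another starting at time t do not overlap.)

Sort by end time and greedily take each interval whose start is ≥ the last chosen end.
By end time: (0,3), (3,6), (6,7), (7,8), (8,14), (11,16), (16,17), (16,18), (22,24).
Pick (0,3); next start ≥ 3 → (3,6); next start ≥ 6 → (6,7); next start ≥ 7 → (7,8); next start ≥ 8 → (8,14); next start ≥ 14 → (16,17); next start ≥ 17 → (22,24).
Selected 7 appointments.

7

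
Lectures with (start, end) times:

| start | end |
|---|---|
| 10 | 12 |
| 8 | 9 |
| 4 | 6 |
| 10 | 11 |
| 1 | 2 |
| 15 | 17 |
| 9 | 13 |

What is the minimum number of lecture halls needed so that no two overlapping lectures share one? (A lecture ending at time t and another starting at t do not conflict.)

3

The answer is the maximum number of intervals overlapping at any instant.
Events (time:±→running): 1:+→1 2:-→0 4:+→1 6:-→0 8:+→1 9:-→0 9:+→1 10:+→2 10:+→3 … peak 3.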